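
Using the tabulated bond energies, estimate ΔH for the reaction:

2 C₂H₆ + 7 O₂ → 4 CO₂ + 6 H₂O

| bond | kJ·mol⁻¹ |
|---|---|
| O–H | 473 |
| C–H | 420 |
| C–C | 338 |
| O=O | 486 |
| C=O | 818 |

ΔH ≈ −3102 kJ

Bonds broken (reactants):
  C–C: 2 × 338 = 676
  C–H: 12 × 420 = 5040
  O=O: 7 × 486 = 3402
  Σ(broken) = 9118 kJ
Bonds formed (products):
  C=O: 8 × 818 = 6544
  O–H: 12 × 473 = 5676
  Σ(formed) = 12220 kJ
ΔH = Σ(broken) − Σ(formed) = 9118 − 12220 = −3102 kJ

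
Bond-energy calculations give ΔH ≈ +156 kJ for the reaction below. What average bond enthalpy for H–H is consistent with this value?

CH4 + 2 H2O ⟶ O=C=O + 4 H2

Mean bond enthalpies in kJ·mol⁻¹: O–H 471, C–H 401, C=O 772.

Let D be the H–H bond energy.
Σ(broken) = 4×401 + 4×471 = 3488
Σ(formed) = 2×772 + 4×D = 1544 + 4D
ΔH = Σ(broken) − Σ(formed) = (3488) − (1544 + 4D) = +1944 − 4D
Setting this equal to +156 kJ gives 4D = 1788, so D = 447 kJ/mol.

D(H–H) ≈ 447 kJ/mol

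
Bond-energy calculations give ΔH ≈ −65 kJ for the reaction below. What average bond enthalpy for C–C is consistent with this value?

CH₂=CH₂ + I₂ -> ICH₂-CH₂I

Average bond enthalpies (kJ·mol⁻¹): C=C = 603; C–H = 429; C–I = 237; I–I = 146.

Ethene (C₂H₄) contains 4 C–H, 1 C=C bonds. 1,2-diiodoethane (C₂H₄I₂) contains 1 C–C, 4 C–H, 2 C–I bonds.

D(C–C) ≈ 340 kJ/mol

Let D be the C–C bond energy.
Σ(broken) = 4×429 + 1×603 + 1×146 = 2465
Σ(formed) = 1×D + 4×429 + 2×237 = 2190 + D
ΔH = Σ(broken) − Σ(formed) = (2465) − (2190 + D) = +275 − D
Setting this equal to −65 kJ gives D = 340 kJ/mol.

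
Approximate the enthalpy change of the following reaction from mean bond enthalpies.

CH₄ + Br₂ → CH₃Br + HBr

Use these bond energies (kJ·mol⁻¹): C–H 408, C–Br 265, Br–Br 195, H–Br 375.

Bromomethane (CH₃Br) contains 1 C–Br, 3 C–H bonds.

Bonds broken (reactants):
  Br–Br: 1 × 195 = 195
  C–H: 4 × 408 = 1632
  Σ(broken) = 1827 kJ
Bonds formed (products):
  C–Br: 1 × 265 = 265
  C–H: 3 × 408 = 1224
  H–Br: 1 × 375 = 375
  Σ(formed) = 1864 kJ
ΔH = Σ(broken) − Σ(formed) = 1827 − 1864 = −37 kJ

ΔH ≈ −37 kJ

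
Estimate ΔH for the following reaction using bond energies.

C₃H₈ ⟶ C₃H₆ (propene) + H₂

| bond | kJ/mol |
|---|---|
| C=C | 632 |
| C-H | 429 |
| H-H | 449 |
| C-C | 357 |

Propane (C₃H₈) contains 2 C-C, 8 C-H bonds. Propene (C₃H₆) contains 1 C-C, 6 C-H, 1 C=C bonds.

Bonds broken (reactants):
  C-C: 2 × 357 = 714
  C-H: 8 × 429 = 3432
  Σ(broken) = 4146 kJ
Bonds formed (products):
  C-C: 1 × 357 = 357
  C-H: 6 × 429 = 2574
  C=C: 1 × 632 = 632
  H-H: 1 × 449 = 449
  Σ(formed) = 4012 kJ
ΔH = Σ(broken) − Σ(formed) = 4146 − 4012 = +134 kJ

ΔH ≈ +134 kJ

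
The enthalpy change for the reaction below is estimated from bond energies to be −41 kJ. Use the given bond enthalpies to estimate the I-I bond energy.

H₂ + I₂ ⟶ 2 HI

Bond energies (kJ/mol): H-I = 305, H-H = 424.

Let D be the I-I bond energy.
Σ(broken) = 1×424 + 1×D = 424 + D
Σ(formed) = 2×305 = 610
ΔH = Σ(broken) − Σ(formed) = (424 + D) − (610) = −186 + D
Setting this equal to −41 kJ gives D = 145 kJ/mol.

D(I-I) ≈ 145 kJ/mol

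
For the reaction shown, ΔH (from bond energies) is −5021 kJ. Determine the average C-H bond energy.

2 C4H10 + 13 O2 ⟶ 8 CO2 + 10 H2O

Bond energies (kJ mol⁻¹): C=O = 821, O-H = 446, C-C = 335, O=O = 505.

Let D be the C-H bond energy.
Σ(broken) = 6×335 + 20×D + 13×505 = 8575 + 20D
Σ(formed) = 16×821 + 20×446 = 22056
ΔH = Σ(broken) − Σ(formed) = (8575 + 20D) − (22056) = −13481 + 20D
Setting this equal to −5021 kJ gives 20D = 8460, so D = 423 kJ/mol.

D(C-H) ≈ 423 kJ/mol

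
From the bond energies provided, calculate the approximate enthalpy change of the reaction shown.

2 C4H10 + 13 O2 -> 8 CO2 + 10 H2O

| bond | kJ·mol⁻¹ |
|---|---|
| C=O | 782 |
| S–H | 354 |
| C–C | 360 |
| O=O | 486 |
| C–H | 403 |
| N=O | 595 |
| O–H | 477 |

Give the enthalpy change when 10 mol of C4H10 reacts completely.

Bonds broken (reactants):
  C–C: 6 × 360 = 2160
  C–H: 20 × 403 = 8060
  O=O: 13 × 486 = 6318
  Σ(broken) = 16538 kJ
Bonds formed (products):
  C=O: 16 × 782 = 12512
  O–H: 20 × 477 = 9540
  Σ(formed) = 22052 kJ
ΔH = Σ(broken) − Σ(formed) = 16538 − 22052 = −5514 kJ
For 5× the reaction as written: 5 × (−5514) = −27570 kJ

ΔH = −27570 kJ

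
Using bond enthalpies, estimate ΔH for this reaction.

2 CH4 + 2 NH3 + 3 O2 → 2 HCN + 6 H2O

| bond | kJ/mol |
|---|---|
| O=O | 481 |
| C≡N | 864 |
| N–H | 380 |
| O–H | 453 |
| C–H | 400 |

ΔH ≈ −1041 kJ

Bonds broken (reactants):
  C–H: 8 × 400 = 3200
  N–H: 6 × 380 = 2280
  O=O: 3 × 481 = 1443
  Σ(broken) = 6923 kJ
Bonds formed (products):
  C≡N: 2 × 864 = 1728
  C–H: 2 × 400 = 800
  O–H: 12 × 453 = 5436
  Σ(formed) = 7964 kJ
ΔH = Σ(broken) − Σ(formed) = 6923 − 7964 = −1041 kJ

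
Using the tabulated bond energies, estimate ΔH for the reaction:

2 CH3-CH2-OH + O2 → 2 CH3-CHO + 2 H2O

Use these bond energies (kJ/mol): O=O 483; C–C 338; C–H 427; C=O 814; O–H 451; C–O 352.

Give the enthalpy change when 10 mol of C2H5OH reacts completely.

ΔH = −2445 kJ

Bonds broken (reactants):
  C–C: 2 × 338 = 676
  C–H: 10 × 427 = 4270
  C–O: 2 × 352 = 704
  O–H: 2 × 451 = 902
  O=O: 1 × 483 = 483
  Σ(broken) = 7035 kJ
Bonds formed (products):
  C–C: 2 × 338 = 676
  C–H: 8 × 427 = 3416
  C=O: 2 × 814 = 1628
  O–H: 4 × 451 = 1804
  Σ(formed) = 7524 kJ
ΔH = Σ(broken) − Σ(formed) = 7035 − 7524 = −489 kJ
For 5× the reaction as written: 5 × (−489) = −2445 kJ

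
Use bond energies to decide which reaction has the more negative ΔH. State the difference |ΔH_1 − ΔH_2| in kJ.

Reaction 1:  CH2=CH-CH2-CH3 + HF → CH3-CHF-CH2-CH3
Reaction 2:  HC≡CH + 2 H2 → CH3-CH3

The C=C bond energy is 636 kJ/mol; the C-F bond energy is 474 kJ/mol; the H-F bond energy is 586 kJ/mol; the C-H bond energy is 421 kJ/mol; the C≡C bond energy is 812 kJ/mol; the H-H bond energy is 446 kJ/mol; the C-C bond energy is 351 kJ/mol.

Reaction 2, by 307 kJ

Reaction 1:
  Bonds broken (reactants):
    C-C: 2 × 351 = 702
    C-H: 8 × 421 = 3368
    C=C: 1 × 636 = 636
    H-F: 1 × 586 = 586
    Σ(broken) = 5292 kJ
  Bonds formed (products):
    C-C: 3 × 351 = 1053
    C-F: 1 × 474 = 474
    C-H: 9 × 421 = 3789
    Σ(formed) = 5316 kJ
  ΔH_1 = 5292 − 5316 = −24 kJ
Reaction 2:
  Bonds broken (reactants):
    C≡C: 1 × 812 = 812
    C-H: 2 × 421 = 842
    H-H: 2 × 446 = 892
    Σ(broken) = 2546 kJ
  Bonds formed (products):
    C-C: 1 × 351 = 351
    C-H: 6 × 421 = 2526
    Σ(formed) = 2877 kJ
  ΔH_2 = 2546 − 2877 = −331 kJ
ΔH_1 − ΔH_2 = +307 kJ, so reaction 2 has the more negative ΔH; |ΔH_1 − ΔH_2| = 307 kJ.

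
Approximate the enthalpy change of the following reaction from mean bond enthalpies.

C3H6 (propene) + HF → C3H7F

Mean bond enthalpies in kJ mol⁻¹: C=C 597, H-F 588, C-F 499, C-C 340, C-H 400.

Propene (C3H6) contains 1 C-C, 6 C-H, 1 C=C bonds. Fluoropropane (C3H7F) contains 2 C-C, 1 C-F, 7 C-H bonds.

ΔH ≈ −54 kJ

Bonds broken (reactants):
  C-C: 1 × 340 = 340
  C-H: 6 × 400 = 2400
  C=C: 1 × 597 = 597
  H-F: 1 × 588 = 588
  Σ(broken) = 3925 kJ
Bonds formed (products):
  C-C: 2 × 340 = 680
  C-F: 1 × 499 = 499
  C-H: 7 × 400 = 2800
  Σ(formed) = 3979 kJ
ΔH = Σ(broken) − Σ(formed) = 3925 − 3979 = −54 kJ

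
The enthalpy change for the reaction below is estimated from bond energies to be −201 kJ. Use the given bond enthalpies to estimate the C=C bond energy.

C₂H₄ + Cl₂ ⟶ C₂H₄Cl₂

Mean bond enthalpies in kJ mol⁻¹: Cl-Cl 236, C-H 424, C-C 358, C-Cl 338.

D(C=C) ≈ 597 kJ/mol

Let D be the C=C bond energy.
Σ(broken) = 4×424 + 1×D + 1×236 = 1932 + D
Σ(formed) = 1×358 + 2×338 + 4×424 = 2730
ΔH = Σ(broken) − Σ(formed) = (1932 + D) − (2730) = −798 + D
Setting this equal to −201 kJ gives D = 597 kJ/mol.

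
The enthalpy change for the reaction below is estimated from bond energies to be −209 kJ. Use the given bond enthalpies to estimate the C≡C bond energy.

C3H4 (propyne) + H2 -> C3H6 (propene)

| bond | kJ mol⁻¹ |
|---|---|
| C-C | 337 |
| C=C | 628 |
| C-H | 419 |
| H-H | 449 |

D(C≡C) ≈ 808 kJ/mol

Let D be the C≡C bond energy.
Σ(broken) = 1×D + 1×337 + 4×419 + 1×449 = 2462 + D
Σ(formed) = 1×337 + 6×419 + 1×628 = 3479
ΔH = Σ(broken) − Σ(formed) = (2462 + D) − (3479) = −1017 + D
Setting this equal to −209 kJ gives D = 808 kJ/mol.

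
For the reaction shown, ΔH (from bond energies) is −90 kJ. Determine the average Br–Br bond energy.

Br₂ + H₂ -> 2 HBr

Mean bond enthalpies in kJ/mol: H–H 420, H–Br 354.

Let D be the Br–Br bond energy.
Σ(broken) = 1×D + 1×420 = 420 + D
Σ(formed) = 2×354 = 708
ΔH = Σ(broken) − Σ(formed) = (420 + D) − (708) = −288 + D
Setting this equal to −90 kJ gives D = 198 kJ/mol.

D(Br–Br) ≈ 198 kJ/mol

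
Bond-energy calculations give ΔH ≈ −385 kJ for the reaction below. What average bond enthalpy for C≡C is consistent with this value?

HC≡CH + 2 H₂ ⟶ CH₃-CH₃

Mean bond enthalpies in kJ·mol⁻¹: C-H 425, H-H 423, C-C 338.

D(C≡C) ≈ 807 kJ/mol

Let D be the C≡C bond energy.
Σ(broken) = 1×D + 2×425 + 2×423 = 1696 + D
Σ(formed) = 1×338 + 6×425 = 2888
ΔH = Σ(broken) − Σ(formed) = (1696 + D) − (2888) = −1192 + D
Setting this equal to −385 kJ gives D = 807 kJ/mol.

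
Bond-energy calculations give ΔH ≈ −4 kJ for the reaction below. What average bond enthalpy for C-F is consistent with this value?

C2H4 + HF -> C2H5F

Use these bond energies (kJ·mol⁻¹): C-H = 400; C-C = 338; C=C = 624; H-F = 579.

Let D be the C-F bond energy.
Σ(broken) = 4×400 + 1×624 + 1×579 = 2803
Σ(formed) = 1×338 + 1×D + 5×400 = 2338 + D
ΔH = Σ(broken) − Σ(formed) = (2803) − (2338 + D) = +465 − D
Setting this equal to −4 kJ gives D = 469 kJ/mol.

D(C-F) ≈ 469 kJ/mol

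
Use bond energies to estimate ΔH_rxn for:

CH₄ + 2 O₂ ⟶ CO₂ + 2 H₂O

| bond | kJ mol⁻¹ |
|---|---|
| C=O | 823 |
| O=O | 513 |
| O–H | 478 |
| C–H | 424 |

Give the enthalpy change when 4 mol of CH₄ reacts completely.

ΔH = −3344 kJ

Bonds broken (reactants):
  C–H: 4 × 424 = 1696
  O=O: 2 × 513 = 1026
  Σ(broken) = 2722 kJ
Bonds formed (products):
  C=O: 2 × 823 = 1646
  O–H: 4 × 478 = 1912
  Σ(formed) = 3558 kJ
ΔH = Σ(broken) − Σ(formed) = 2722 − 3558 = −836 kJ
For 4× the reaction as written: 4 × (−836) = −3344 kJ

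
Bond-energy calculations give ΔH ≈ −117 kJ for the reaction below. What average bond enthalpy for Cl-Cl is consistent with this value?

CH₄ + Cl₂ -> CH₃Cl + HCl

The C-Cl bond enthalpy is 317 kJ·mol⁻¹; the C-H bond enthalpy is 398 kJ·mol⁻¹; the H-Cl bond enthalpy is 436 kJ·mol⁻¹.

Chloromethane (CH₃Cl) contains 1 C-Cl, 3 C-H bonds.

Let D be the Cl-Cl bond energy.
Σ(broken) = 4×398 + 1×D = 1592 + D
Σ(formed) = 1×317 + 3×398 + 1×436 = 1947
ΔH = Σ(broken) − Σ(formed) = (1592 + D) − (1947) = −355 + D
Setting this equal to −117 kJ gives D = 238 kJ/mol.

D(Cl-Cl) ≈ 238 kJ/mol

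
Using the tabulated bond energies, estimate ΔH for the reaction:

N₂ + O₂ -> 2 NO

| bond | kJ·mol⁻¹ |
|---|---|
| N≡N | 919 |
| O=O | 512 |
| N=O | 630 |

ΔH ≈ +171 kJ

Bonds broken (reactants):
  N≡N: 1 × 919 = 919
  O=O: 1 × 512 = 512
  Σ(broken) = 1431 kJ
Bonds formed (products):
  N=O: 2 × 630 = 1260
  Σ(formed) = 1260 kJ
ΔH = Σ(broken) − Σ(formed) = 1431 − 1260 = +171 kJ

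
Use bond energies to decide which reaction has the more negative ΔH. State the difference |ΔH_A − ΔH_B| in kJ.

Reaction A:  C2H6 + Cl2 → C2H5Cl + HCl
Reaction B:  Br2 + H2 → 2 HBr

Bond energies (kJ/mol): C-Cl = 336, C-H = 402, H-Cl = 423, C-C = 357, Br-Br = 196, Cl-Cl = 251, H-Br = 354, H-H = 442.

Reaction A:
  Bonds broken (reactants):
    C-C: 1 × 357 = 357
    C-H: 6 × 402 = 2412
    Cl-Cl: 1 × 251 = 251
    Σ(broken) = 3020 kJ
  Bonds formed (products):
    C-C: 1 × 357 = 357
    C-Cl: 1 × 336 = 336
    C-H: 5 × 402 = 2010
    H-Cl: 1 × 423 = 423
    Σ(formed) = 3126 kJ
  ΔH_A = 3020 − 3126 = −106 kJ
Reaction B:
  Bonds broken (reactants):
    Br-Br: 1 × 196 = 196
    H-H: 1 × 442 = 442
    Σ(broken) = 638 kJ
  Bonds formed (products):
    H-Br: 2 × 354 = 708
    Σ(formed) = 708 kJ
  ΔH_B = 638 − 708 = −70 kJ
ΔH_A − ΔH_B = −36 kJ, so reaction A has the more negative ΔH; |ΔH_A − ΔH_B| = 36 kJ.

Reaction A, by 36 kJ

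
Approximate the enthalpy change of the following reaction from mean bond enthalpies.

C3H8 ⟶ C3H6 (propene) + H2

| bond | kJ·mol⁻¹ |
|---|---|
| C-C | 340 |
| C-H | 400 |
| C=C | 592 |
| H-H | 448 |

ΔH ≈ +100 kJ

Bonds broken (reactants):
  C-C: 2 × 340 = 680
  C-H: 8 × 400 = 3200
  Σ(broken) = 3880 kJ
Bonds formed (products):
  C-C: 1 × 340 = 340
  C-H: 6 × 400 = 2400
  C=C: 1 × 592 = 592
  H-H: 1 × 448 = 448
  Σ(formed) = 3780 kJ
ΔH = Σ(broken) − Σ(formed) = 3880 − 3780 = +100 kJ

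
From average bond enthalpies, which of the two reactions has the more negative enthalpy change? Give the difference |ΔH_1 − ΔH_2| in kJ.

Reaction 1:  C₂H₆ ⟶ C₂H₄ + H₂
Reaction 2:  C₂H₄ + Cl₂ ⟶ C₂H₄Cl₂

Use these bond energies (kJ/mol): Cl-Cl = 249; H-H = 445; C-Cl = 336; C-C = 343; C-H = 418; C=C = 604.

Reaction 2, by 292 kJ

Reaction 1:
  Bonds broken (reactants):
    C-C: 1 × 343 = 343
    C-H: 6 × 418 = 2508
    Σ(broken) = 2851 kJ
  Bonds formed (products):
    C-H: 4 × 418 = 1672
    C=C: 1 × 604 = 604
    H-H: 1 × 445 = 445
    Σ(formed) = 2721 kJ
  ΔH_1 = 2851 − 2721 = +130 kJ
Reaction 2:
  Bonds broken (reactants):
    C-H: 4 × 418 = 1672
    C=C: 1 × 604 = 604
    Cl-Cl: 1 × 249 = 249
    Σ(broken) = 2525 kJ
  Bonds formed (products):
    C-C: 1 × 343 = 343
    C-Cl: 2 × 336 = 672
    C-H: 4 × 418 = 1672
    Σ(formed) = 2687 kJ
  ΔH_2 = 2525 − 2687 = −162 kJ
ΔH_1 − ΔH_2 = +292 kJ, so reaction 2 has the more negative ΔH; |ΔH_1 − ΔH_2| = 292 kJ.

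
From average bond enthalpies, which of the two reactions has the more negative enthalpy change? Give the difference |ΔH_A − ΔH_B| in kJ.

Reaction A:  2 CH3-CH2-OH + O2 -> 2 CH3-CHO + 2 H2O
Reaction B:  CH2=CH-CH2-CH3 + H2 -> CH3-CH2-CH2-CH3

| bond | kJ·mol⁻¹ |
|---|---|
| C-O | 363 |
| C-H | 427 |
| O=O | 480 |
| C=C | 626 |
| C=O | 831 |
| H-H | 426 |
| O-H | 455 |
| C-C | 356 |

Reaction A, by 354 kJ

Reaction A:
  Bonds broken (reactants):
    C-C: 2 × 356 = 712
    C-H: 10 × 427 = 4270
    C-O: 2 × 363 = 726
    O-H: 2 × 455 = 910
    O=O: 1 × 480 = 480
    Σ(broken) = 7098 kJ
  Bonds formed (products):
    C-C: 2 × 356 = 712
    C-H: 8 × 427 = 3416
    C=O: 2 × 831 = 1662
    O-H: 4 × 455 = 1820
    Σ(formed) = 7610 kJ
  ΔH_A = 7098 − 7610 = −512 kJ
Reaction B:
  Bonds broken (reactants):
    C-C: 2 × 356 = 712
    C-H: 8 × 427 = 3416
    C=C: 1 × 626 = 626
    H-H: 1 × 426 = 426
    Σ(broken) = 5180 kJ
  Bonds formed (products):
    C-C: 3 × 356 = 1068
    C-H: 10 × 427 = 4270
    Σ(formed) = 5338 kJ
  ΔH_B = 5180 − 5338 = −158 kJ
ΔH_A − ΔH_B = −354 kJ, so reaction A has the more negative ΔH; |ΔH_A − ΔH_B| = 354 kJ.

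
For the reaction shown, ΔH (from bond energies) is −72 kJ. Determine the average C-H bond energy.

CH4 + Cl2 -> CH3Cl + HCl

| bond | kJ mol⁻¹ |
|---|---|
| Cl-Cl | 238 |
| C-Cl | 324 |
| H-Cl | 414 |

Let D be the C-H bond energy.
Σ(broken) = 4×D + 1×238 = 238 + 4D
Σ(formed) = 1×324 + 3×D + 1×414 = 738 + 3D
ΔH = Σ(broken) − Σ(formed) = (238 + 4D) − (738 + 3D) = −500 + D
Setting this equal to −72 kJ gives D = 428 kJ/mol.

D(C-H) ≈ 428 kJ/mol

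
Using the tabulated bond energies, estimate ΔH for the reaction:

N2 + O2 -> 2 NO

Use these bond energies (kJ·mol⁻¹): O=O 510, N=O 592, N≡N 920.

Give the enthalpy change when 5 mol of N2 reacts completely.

ΔH = +1230 kJ

Bonds broken (reactants):
  N≡N: 1 × 920 = 920
  O=O: 1 × 510 = 510
  Σ(broken) = 1430 kJ
Bonds formed (products):
  N=O: 2 × 592 = 1184
  Σ(formed) = 1184 kJ
ΔH = Σ(broken) − Σ(formed) = 1430 − 1184 = +246 kJ
For 5× the reaction as written: 5 × (+246) = +1230 kJ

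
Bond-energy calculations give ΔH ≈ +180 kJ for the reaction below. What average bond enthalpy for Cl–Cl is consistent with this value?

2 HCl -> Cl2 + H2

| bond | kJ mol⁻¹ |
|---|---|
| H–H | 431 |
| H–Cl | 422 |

D(Cl–Cl) ≈ 233 kJ/mol

Let D be the Cl–Cl bond energy.
Σ(broken) = 2×422 = 844
Σ(formed) = 1×D + 1×431 = 431 + D
ΔH = Σ(broken) − Σ(formed) = (844) − (431 + D) = +413 − D
Setting this equal to +180 kJ gives D = 233 kJ/mol.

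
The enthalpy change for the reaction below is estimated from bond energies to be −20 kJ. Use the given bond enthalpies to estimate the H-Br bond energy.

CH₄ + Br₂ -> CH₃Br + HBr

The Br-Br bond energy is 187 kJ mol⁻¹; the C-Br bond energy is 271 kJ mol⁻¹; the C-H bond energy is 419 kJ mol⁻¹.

D(H-Br) ≈ 355 kJ/mol

Let D be the H-Br bond energy.
Σ(broken) = 1×187 + 4×419 = 1863
Σ(formed) = 1×271 + 3×419 + 1×D = 1528 + D
ΔH = Σ(broken) − Σ(formed) = (1863) − (1528 + D) = +335 − D
Setting this equal to −20 kJ gives D = 355 kJ/mol.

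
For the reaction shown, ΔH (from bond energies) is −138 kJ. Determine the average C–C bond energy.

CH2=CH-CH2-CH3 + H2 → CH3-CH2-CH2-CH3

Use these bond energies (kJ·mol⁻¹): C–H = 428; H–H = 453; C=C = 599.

Let D be the C–C bond energy.
Σ(broken) = 2×D + 8×428 + 1×599 + 1×453 = 4476 + 2D
Σ(formed) = 3×D + 10×428 = 4280 + 3D
ΔH = Σ(broken) − Σ(formed) = (4476 + 2D) − (4280 + 3D) = +196 − D
Setting this equal to −138 kJ gives D = 334 kJ/mol.

D(C–C) ≈ 334 kJ/mol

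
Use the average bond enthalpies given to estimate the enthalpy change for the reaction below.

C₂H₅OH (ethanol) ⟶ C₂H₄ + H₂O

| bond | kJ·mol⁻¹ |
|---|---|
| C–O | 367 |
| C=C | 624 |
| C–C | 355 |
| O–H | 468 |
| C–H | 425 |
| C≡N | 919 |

Bonds broken (reactants):
  C–C: 1 × 355 = 355
  C–H: 5 × 425 = 2125
  C–O: 1 × 367 = 367
  O–H: 1 × 468 = 468
  Σ(broken) = 3315 kJ
Bonds formed (products):
  C–H: 4 × 425 = 1700
  C=C: 1 × 624 = 624
  O–H: 2 × 468 = 936
  Σ(formed) = 3260 kJ
ΔH = Σ(broken) − Σ(formed) = 3315 − 3260 = +55 kJ

ΔH ≈ +55 kJ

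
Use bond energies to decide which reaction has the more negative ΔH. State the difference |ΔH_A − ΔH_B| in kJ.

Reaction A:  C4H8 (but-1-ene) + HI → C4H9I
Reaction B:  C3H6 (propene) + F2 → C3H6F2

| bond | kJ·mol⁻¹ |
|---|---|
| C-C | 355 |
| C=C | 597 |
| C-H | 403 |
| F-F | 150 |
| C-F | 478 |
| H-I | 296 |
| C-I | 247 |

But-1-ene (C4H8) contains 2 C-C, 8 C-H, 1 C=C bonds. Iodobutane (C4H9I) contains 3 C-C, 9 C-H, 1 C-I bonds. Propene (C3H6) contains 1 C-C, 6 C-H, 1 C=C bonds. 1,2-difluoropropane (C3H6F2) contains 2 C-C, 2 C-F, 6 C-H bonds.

Reaction B, by 452 kJ

Reaction A:
  Bonds broken (reactants):
    C-C: 2 × 355 = 710
    C-H: 8 × 403 = 3224
    C=C: 1 × 597 = 597
    H-I: 1 × 296 = 296
    Σ(broken) = 4827 kJ
  Bonds formed (products):
    C-C: 3 × 355 = 1065
    C-H: 9 × 403 = 3627
    C-I: 1 × 247 = 247
    Σ(formed) = 4939 kJ
  ΔH_A = 4827 − 4939 = −112 kJ
Reaction B:
  Bonds broken (reactants):
    C-C: 1 × 355 = 355
    C-H: 6 × 403 = 2418
    C=C: 1 × 597 = 597
    F-F: 1 × 150 = 150
    Σ(broken) = 3520 kJ
  Bonds formed (products):
    C-C: 2 × 355 = 710
    C-F: 2 × 478 = 956
    C-H: 6 × 403 = 2418
    Σ(formed) = 4084 kJ
  ΔH_B = 3520 − 4084 = −564 kJ
ΔH_A − ΔH_B = +452 kJ, so reaction B has the more negative ΔH; |ΔH_A − ΔH_B| = 452 kJ.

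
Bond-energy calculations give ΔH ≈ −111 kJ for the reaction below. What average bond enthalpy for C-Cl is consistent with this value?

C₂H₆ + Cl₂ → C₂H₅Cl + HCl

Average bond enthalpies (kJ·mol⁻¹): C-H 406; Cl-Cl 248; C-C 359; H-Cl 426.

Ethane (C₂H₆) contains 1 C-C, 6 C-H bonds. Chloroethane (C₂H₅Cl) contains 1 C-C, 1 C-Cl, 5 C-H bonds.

D(C-Cl) ≈ 339 kJ/mol

Let D be the C-Cl bond energy.
Σ(broken) = 1×359 + 6×406 + 1×248 = 3043
Σ(formed) = 1×359 + 1×D + 5×406 + 1×426 = 2815 + D
ΔH = Σ(broken) − Σ(formed) = (3043) − (2815 + D) = +228 − D
Setting this equal to −111 kJ gives D = 339 kJ/mol.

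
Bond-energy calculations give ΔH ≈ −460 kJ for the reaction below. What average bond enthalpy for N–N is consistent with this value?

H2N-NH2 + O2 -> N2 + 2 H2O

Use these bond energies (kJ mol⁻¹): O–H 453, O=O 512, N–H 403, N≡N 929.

Let D be the N–N bond energy.
Σ(broken) = 4×403 + 1×D + 1×512 = 2124 + D
Σ(formed) = 1×929 + 4×453 = 2741
ΔH = Σ(broken) − Σ(formed) = (2124 + D) − (2741) = −617 + D
Setting this equal to −460 kJ gives D = 157 kJ/mol.

D(N–N) ≈ 157 kJ/mol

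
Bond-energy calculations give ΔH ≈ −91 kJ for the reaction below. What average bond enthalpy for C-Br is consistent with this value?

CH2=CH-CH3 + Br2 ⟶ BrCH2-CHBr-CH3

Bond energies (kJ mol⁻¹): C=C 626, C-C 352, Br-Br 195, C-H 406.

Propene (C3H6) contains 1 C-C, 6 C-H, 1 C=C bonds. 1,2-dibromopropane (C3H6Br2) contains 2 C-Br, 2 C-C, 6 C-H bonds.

Let D be the C-Br bond energy.
Σ(broken) = 1×195 + 1×352 + 6×406 + 1×626 = 3609
Σ(formed) = 2×D + 2×352 + 6×406 = 3140 + 2D
ΔH = Σ(broken) − Σ(formed) = (3609) − (3140 + 2D) = +469 − 2D
Setting this equal to −91 kJ gives 2D = 560, so D = 280 kJ/mol.

D(C-Br) ≈ 280 kJ/mol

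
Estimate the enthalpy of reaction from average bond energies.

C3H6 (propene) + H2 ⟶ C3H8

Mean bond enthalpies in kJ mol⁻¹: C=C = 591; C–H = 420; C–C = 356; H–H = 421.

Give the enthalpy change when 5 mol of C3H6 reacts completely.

ΔH = −920 kJ

Bonds broken (reactants):
  C–C: 1 × 356 = 356
  C–H: 6 × 420 = 2520
  C=C: 1 × 591 = 591
  H–H: 1 × 421 = 421
  Σ(broken) = 3888 kJ
Bonds formed (products):
  C–C: 2 × 356 = 712
  C–H: 8 × 420 = 3360
  Σ(formed) = 4072 kJ
ΔH = Σ(broken) − Σ(formed) = 3888 − 4072 = −184 kJ
For 5× the reaction as written: 5 × (−184) = −920 kJ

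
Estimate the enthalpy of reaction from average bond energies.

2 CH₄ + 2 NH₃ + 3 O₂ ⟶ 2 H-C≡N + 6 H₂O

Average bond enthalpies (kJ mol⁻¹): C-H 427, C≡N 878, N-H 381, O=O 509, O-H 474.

Bonds broken (reactants):
  C-H: 8 × 427 = 3416
  N-H: 6 × 381 = 2286
  O=O: 3 × 509 = 1527
  Σ(broken) = 7229 kJ
Bonds formed (products):
  C≡N: 2 × 878 = 1756
  C-H: 2 × 427 = 854
  O-H: 12 × 474 = 5688
  Σ(formed) = 8298 kJ
ΔH = Σ(broken) − Σ(formed) = 7229 − 8298 = −1069 kJ

ΔH ≈ −1069 kJ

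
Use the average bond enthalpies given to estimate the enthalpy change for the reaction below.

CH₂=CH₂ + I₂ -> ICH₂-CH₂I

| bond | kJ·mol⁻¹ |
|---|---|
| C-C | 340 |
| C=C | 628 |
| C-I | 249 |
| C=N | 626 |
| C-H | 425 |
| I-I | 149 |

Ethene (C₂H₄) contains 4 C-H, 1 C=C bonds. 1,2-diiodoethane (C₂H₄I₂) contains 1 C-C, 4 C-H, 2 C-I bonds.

Bonds broken (reactants):
  C-H: 4 × 425 = 1700
  C=C: 1 × 628 = 628
  I-I: 1 × 149 = 149
  Σ(broken) = 2477 kJ
Bonds formed (products):
  C-C: 1 × 340 = 340
  C-H: 4 × 425 = 1700
  C-I: 2 × 249 = 498
  Σ(formed) = 2538 kJ
ΔH = Σ(broken) − Σ(formed) = 2477 − 2538 = −61 kJ

ΔH ≈ −61 kJ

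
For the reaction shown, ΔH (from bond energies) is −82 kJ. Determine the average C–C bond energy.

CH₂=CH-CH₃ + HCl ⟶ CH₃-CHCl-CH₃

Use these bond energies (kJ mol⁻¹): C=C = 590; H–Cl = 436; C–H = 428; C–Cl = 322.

D(C–C) ≈ 358 kJ/mol

Let D be the C–C bond energy.
Σ(broken) = 1×D + 6×428 + 1×590 + 1×436 = 3594 + D
Σ(formed) = 2×D + 1×322 + 7×428 = 3318 + 2D
ΔH = Σ(broken) − Σ(formed) = (3594 + D) − (3318 + 2D) = +276 − D
Setting this equal to −82 kJ gives D = 358 kJ/mol.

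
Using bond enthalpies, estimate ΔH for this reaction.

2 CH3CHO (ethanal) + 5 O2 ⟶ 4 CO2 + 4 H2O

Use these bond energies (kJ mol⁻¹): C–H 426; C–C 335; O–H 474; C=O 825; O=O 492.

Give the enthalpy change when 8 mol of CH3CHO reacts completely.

Bonds broken (reactants):
  C–C: 2 × 335 = 670
  C–H: 8 × 426 = 3408
  C=O: 2 × 825 = 1650
  O=O: 5 × 492 = 2460
  Σ(broken) = 8188 kJ
Bonds formed (products):
  C=O: 8 × 825 = 6600
  O–H: 8 × 474 = 3792
  Σ(formed) = 10392 kJ
ΔH = Σ(broken) − Σ(formed) = 8188 − 10392 = −2204 kJ
For 4× the reaction as written: 4 × (−2204) = −8816 kJ

ΔH = −8816 kJ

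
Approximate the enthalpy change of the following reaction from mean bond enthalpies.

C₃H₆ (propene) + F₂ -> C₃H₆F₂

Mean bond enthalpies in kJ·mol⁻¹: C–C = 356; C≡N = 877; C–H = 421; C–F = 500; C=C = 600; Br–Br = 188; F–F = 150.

Bonds broken (reactants):
  C–C: 1 × 356 = 356
  C–H: 6 × 421 = 2526
  C=C: 1 × 600 = 600
  F–F: 1 × 150 = 150
  Σ(broken) = 3632 kJ
Bonds formed (products):
  C–C: 2 × 356 = 712
  C–F: 2 × 500 = 1000
  C–H: 6 × 421 = 2526
  Σ(formed) = 4238 kJ
ΔH = Σ(broken) − Σ(formed) = 3632 − 4238 = −606 kJ

ΔH ≈ −606 kJ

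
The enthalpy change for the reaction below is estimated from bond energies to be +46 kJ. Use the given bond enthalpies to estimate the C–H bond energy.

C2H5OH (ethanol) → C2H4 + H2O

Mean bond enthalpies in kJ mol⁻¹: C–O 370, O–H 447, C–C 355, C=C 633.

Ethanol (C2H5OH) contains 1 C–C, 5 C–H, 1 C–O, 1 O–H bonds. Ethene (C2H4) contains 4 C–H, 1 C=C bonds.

D(C–H) ≈ 401 kJ/mol

Let D be the C–H bond energy.
Σ(broken) = 1×355 + 5×D + 1×370 + 1×447 = 1172 + 5D
Σ(formed) = 4×D + 1×633 + 2×447 = 1527 + 4D
ΔH = Σ(broken) − Σ(formed) = (1172 + 5D) − (1527 + 4D) = −355 + D
Setting this equal to +46 kJ gives D = 401 kJ/mol.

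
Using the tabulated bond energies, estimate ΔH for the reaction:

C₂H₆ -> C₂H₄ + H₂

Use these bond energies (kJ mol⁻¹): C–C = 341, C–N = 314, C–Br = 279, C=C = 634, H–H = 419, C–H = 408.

ΔH ≈ +104 kJ

Bonds broken (reactants):
  C–C: 1 × 341 = 341
  C–H: 6 × 408 = 2448
  Σ(broken) = 2789 kJ
Bonds formed (products):
  C–H: 4 × 408 = 1632
  C=C: 1 × 634 = 634
  H–H: 1 × 419 = 419
  Σ(formed) = 2685 kJ
ΔH = Σ(broken) − Σ(formed) = 2789 − 2685 = +104 kJ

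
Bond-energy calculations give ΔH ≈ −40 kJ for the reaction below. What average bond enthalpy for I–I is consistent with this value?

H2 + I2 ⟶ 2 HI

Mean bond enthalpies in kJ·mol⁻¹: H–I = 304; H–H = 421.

D(I–I) ≈ 147 kJ/mol

Let D be the I–I bond energy.
Σ(broken) = 1×421 + 1×D = 421 + D
Σ(formed) = 2×304 = 608
ΔH = Σ(broken) − Σ(formed) = (421 + D) − (608) = −187 + D
Setting this equal to −40 kJ gives D = 147 kJ/mol.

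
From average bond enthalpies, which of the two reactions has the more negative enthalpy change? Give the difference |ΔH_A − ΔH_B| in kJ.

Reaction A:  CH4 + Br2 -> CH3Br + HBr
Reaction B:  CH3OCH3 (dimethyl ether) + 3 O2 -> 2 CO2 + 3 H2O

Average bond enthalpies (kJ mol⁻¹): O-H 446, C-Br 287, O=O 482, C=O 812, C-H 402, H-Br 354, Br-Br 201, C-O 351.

Reaction B, by 1326 kJ

Reaction A:
  Bonds broken (reactants):
    Br-Br: 1 × 201 = 201
    C-H: 4 × 402 = 1608
    Σ(broken) = 1809 kJ
  Bonds formed (products):
    C-Br: 1 × 287 = 287
    C-H: 3 × 402 = 1206
    H-Br: 1 × 354 = 354
    Σ(formed) = 1847 kJ
  ΔH_A = 1809 − 1847 = −38 kJ
Reaction B:
  Bonds broken (reactants):
    C-H: 6 × 402 = 2412
    C-O: 2 × 351 = 702
    O=O: 3 × 482 = 1446
    Σ(broken) = 4560 kJ
  Bonds formed (products):
    C=O: 4 × 812 = 3248
    O-H: 6 × 446 = 2676
    Σ(formed) = 5924 kJ
  ΔH_B = 4560 − 5924 = −1364 kJ
ΔH_A − ΔH_B = +1326 kJ, so reaction B has the more negative ΔH; |ΔH_A − ΔH_B| = 1326 kJ.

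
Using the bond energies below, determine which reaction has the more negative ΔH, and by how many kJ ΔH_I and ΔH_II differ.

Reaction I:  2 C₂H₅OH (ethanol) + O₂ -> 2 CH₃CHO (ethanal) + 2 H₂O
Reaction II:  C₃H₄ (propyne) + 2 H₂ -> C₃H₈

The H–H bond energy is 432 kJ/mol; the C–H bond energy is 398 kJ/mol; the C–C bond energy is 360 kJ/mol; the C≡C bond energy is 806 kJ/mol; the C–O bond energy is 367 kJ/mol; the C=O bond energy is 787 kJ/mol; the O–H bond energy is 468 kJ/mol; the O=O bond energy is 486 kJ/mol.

Reaction I, by 212 kJ

Reaction I:
  Bonds broken (reactants):
    C–C: 2 × 360 = 720
    C–H: 10 × 398 = 3980
    C–O: 2 × 367 = 734
    O–H: 2 × 468 = 936
    O=O: 1 × 486 = 486
    Σ(broken) = 6856 kJ
  Bonds formed (products):
    C–C: 2 × 360 = 720
    C–H: 8 × 398 = 3184
    C=O: 2 × 787 = 1574
    O–H: 4 × 468 = 1872
    Σ(formed) = 7350 kJ
  ΔH_I = 6856 − 7350 = −494 kJ
Reaction II:
  Bonds broken (reactants):
    C≡C: 1 × 806 = 806
    C–C: 1 × 360 = 360
    C–H: 4 × 398 = 1592
    H–H: 2 × 432 = 864
    Σ(broken) = 3622 kJ
  Bonds formed (products):
    C–C: 2 × 360 = 720
    C–H: 8 × 398 = 3184
    Σ(formed) = 3904 kJ
  ΔH_II = 3622 − 3904 = −282 kJ
ΔH_I − ΔH_II = −212 kJ, so reaction I has the more negative ΔH; |ΔH_I − ΔH_II| = 212 kJ.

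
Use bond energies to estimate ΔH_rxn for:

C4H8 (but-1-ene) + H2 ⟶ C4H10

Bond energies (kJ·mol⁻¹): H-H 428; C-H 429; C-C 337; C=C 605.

Bonds broken (reactants):
  C-C: 2 × 337 = 674
  C-H: 8 × 429 = 3432
  C=C: 1 × 605 = 605
  H-H: 1 × 428 = 428
  Σ(broken) = 5139 kJ
Bonds formed (products):
  C-C: 3 × 337 = 1011
  C-H: 10 × 429 = 4290
  Σ(formed) = 5301 kJ
ΔH = Σ(broken) − Σ(formed) = 5139 − 5301 = −162 kJ

ΔH ≈ −162 kJ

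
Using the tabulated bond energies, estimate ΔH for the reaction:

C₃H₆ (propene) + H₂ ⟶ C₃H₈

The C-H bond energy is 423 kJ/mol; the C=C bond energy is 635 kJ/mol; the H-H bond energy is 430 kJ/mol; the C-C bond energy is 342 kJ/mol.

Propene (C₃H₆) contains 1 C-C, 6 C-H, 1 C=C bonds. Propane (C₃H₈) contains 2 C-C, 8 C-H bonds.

ΔH ≈ −123 kJ

Bonds broken (reactants):
  C-C: 1 × 342 = 342
  C-H: 6 × 423 = 2538
  C=C: 1 × 635 = 635
  H-H: 1 × 430 = 430
  Σ(broken) = 3945 kJ
Bonds formed (products):
  C-C: 2 × 342 = 684
  C-H: 8 × 423 = 3384
  Σ(formed) = 4068 kJ
ΔH = Σ(broken) − Σ(formed) = 3945 − 4068 = −123 kJ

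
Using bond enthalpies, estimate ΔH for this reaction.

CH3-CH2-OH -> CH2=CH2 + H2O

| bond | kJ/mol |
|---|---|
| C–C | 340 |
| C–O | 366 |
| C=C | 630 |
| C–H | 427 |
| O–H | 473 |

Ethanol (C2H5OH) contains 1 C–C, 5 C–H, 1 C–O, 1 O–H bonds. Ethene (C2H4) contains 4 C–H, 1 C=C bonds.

ΔH ≈ +30 kJ

Bonds broken (reactants):
  C–C: 1 × 340 = 340
  C–H: 5 × 427 = 2135
  C–O: 1 × 366 = 366
  O–H: 1 × 473 = 473
  Σ(broken) = 3314 kJ
Bonds formed (products):
  C–H: 4 × 427 = 1708
  C=C: 1 × 630 = 630
  O–H: 2 × 473 = 946
  Σ(formed) = 3284 kJ
ΔH = Σ(broken) − Σ(formed) = 3314 − 3284 = +30 kJ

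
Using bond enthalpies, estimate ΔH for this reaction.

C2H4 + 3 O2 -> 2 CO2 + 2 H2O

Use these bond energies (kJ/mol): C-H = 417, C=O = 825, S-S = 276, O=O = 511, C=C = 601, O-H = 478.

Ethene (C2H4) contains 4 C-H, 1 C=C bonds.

Bonds broken (reactants):
  C-H: 4 × 417 = 1668
  C=C: 1 × 601 = 601
  O=O: 3 × 511 = 1533
  Σ(broken) = 3802 kJ
Bonds formed (products):
  C=O: 4 × 825 = 3300
  O-H: 4 × 478 = 1912
  Σ(formed) = 5212 kJ
ΔH = Σ(broken) − Σ(formed) = 3802 − 5212 = −1410 kJ

ΔH ≈ −1410 kJ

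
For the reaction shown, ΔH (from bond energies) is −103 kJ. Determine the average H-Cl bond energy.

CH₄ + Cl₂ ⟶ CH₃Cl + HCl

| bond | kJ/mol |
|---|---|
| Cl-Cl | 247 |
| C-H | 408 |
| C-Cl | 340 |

D(H-Cl) ≈ 418 kJ/mol

Let D be the H-Cl bond energy.
Σ(broken) = 4×408 + 1×247 = 1879
Σ(formed) = 1×340 + 3×408 + 1×D = 1564 + D
ΔH = Σ(broken) − Σ(formed) = (1879) − (1564 + D) = +315 − D
Setting this equal to −103 kJ gives D = 418 kJ/mol.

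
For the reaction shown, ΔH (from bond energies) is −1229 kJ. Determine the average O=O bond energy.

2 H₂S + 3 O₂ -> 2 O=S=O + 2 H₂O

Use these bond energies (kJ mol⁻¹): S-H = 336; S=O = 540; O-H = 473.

Let D be the O=O bond energy.
Σ(broken) = 3×D + 4×336 = 1344 + 3D
Σ(formed) = 4×473 + 4×540 = 4052
ΔH = Σ(broken) − Σ(formed) = (1344 + 3D) − (4052) = −2708 + 3D
Setting this equal to −1229 kJ gives 3D = 1479, so D = 493 kJ/mol.

D(O=O) ≈ 493 kJ/mol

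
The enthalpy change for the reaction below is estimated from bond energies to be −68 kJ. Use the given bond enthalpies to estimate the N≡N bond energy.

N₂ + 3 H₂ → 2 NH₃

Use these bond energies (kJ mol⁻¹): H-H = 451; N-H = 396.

Let D be the N≡N bond energy.
Σ(broken) = 3×451 + 1×D = 1353 + D
Σ(formed) = 6×396 = 2376
ΔH = Σ(broken) − Σ(formed) = (1353 + D) − (2376) = −1023 + D
Setting this equal to −68 kJ gives D = 955 kJ/mol.

D(N≡N) ≈ 955 kJ/mol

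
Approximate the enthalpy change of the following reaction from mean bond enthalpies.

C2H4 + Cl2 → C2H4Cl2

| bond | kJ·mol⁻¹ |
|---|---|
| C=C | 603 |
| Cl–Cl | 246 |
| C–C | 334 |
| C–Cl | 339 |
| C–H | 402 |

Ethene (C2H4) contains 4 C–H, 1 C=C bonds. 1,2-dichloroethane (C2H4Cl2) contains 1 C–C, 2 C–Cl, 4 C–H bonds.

Bonds broken (reactants):
  C–H: 4 × 402 = 1608
  C=C: 1 × 603 = 603
  Cl–Cl: 1 × 246 = 246
  Σ(broken) = 2457 kJ
Bonds formed (products):
  C–C: 1 × 334 = 334
  C–Cl: 2 × 339 = 678
  C–H: 4 × 402 = 1608
  Σ(formed) = 2620 kJ
ΔH = Σ(broken) − Σ(formed) = 2457 − 2620 = −163 kJ

ΔH ≈ −163 kJ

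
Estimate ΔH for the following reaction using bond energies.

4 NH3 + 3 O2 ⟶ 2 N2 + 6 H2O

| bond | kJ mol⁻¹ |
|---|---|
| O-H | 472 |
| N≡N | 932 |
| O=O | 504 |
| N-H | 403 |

ΔH ≈ −1180 kJ

Bonds broken (reactants):
  N-H: 12 × 403 = 4836
  O=O: 3 × 504 = 1512
  Σ(broken) = 6348 kJ
Bonds formed (products):
  N≡N: 2 × 932 = 1864
  O-H: 12 × 472 = 5664
  Σ(formed) = 7528 kJ
ΔH = Σ(broken) − Σ(formed) = 6348 − 7528 = −1180 kJ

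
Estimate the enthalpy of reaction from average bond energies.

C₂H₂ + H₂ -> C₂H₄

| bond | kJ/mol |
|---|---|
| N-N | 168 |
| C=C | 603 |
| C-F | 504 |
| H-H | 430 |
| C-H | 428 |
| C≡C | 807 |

Bonds broken (reactants):
  C≡C: 1 × 807 = 807
  C-H: 2 × 428 = 856
  H-H: 1 × 430 = 430
  Σ(broken) = 2093 kJ
Bonds formed (products):
  C-H: 4 × 428 = 1712
  C=C: 1 × 603 = 603
  Σ(formed) = 2315 kJ
ΔH = Σ(broken) − Σ(formed) = 2093 − 2315 = −222 kJ

ΔH ≈ −222 kJ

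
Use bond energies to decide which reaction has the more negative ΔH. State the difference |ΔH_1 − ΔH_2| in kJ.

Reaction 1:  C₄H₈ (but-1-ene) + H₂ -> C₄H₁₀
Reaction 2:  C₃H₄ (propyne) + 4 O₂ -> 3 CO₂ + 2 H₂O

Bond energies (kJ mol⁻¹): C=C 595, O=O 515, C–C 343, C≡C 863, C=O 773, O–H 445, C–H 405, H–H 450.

Reaction 1:
  Bonds broken (reactants):
    C–C: 2 × 343 = 686
    C–H: 8 × 405 = 3240
    C=C: 1 × 595 = 595
    H–H: 1 × 450 = 450
    Σ(broken) = 4971 kJ
  Bonds formed (products):
    C–C: 3 × 343 = 1029
    C–H: 10 × 405 = 4050
    Σ(formed) = 5079 kJ
  ΔH_1 = 4971 − 5079 = −108 kJ
Reaction 2:
  Bonds broken (reactants):
    C≡C: 1 × 863 = 863
    C–C: 1 × 343 = 343
    C–H: 4 × 405 = 1620
    O=O: 4 × 515 = 2060
    Σ(broken) = 4886 kJ
  Bonds formed (products):
    C=O: 6 × 773 = 4638
    O–H: 4 × 445 = 1780
    Σ(formed) = 6418 kJ
  ΔH_2 = 4886 − 6418 = −1532 kJ
ΔH_1 − ΔH_2 = +1424 kJ, so reaction 2 has the more negative ΔH; |ΔH_1 − ΔH_2| = 1424 kJ.

Reaction 2, by 1424 kJ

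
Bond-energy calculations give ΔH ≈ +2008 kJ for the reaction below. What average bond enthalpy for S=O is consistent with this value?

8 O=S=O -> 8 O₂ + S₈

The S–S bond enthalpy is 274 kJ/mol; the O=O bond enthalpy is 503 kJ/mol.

D(S=O) ≈ 514 kJ/mol

Let D be the S=O bond energy.
Σ(broken) = 16×D = 16D
Σ(formed) = 8×503 + 8×274 = 6216
ΔH = Σ(broken) − Σ(formed) = (16D) − (6216) = −6216 + 16D
Setting this equal to +2008 kJ gives 16D = 8224, so D = 514 kJ/mol.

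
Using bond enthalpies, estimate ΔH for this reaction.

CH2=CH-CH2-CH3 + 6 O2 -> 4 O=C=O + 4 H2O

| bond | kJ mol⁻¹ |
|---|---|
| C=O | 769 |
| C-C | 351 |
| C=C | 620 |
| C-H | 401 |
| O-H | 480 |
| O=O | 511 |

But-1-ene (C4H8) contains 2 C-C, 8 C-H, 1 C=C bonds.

Bonds broken (reactants):
  C-C: 2 × 351 = 702
  C-H: 8 × 401 = 3208
  C=C: 1 × 620 = 620
  O=O: 6 × 511 = 3066
  Σ(broken) = 7596 kJ
Bonds formed (products):
  C=O: 8 × 769 = 6152
  O-H: 8 × 480 = 3840
  Σ(formed) = 9992 kJ
ΔH = Σ(broken) − Σ(formed) = 7596 − 9992 = −2396 kJ

ΔH ≈ −2396 kJ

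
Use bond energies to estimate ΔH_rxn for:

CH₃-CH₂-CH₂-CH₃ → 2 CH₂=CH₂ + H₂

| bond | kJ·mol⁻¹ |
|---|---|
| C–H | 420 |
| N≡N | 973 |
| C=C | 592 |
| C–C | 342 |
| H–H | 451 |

ΔH ≈ +231 kJ

Bonds broken (reactants):
  C–C: 3 × 342 = 1026
  C–H: 10 × 420 = 4200
  Σ(broken) = 5226 kJ
Bonds formed (products):
  C–H: 8 × 420 = 3360
  C=C: 2 × 592 = 1184
  H–H: 1 × 451 = 451
  Σ(formed) = 4995 kJ
ΔH = Σ(broken) − Σ(formed) = 5226 − 4995 = +231 kJ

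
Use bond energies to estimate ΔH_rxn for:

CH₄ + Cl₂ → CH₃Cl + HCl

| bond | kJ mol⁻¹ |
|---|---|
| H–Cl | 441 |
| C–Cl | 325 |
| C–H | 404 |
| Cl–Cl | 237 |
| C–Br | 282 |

Bonds broken (reactants):
  C–H: 4 × 404 = 1616
  Cl–Cl: 1 × 237 = 237
  Σ(broken) = 1853 kJ
Bonds formed (products):
  C–Cl: 1 × 325 = 325
  C–H: 3 × 404 = 1212
  H–Cl: 1 × 441 = 441
  Σ(formed) = 1978 kJ
ΔH = Σ(broken) − Σ(formed) = 1853 − 1978 = −125 kJ

ΔH ≈ −125 kJ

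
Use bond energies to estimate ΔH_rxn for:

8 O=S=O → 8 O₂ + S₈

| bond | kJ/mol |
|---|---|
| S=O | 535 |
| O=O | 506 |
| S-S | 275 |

ΔH ≈ +2312 kJ

Bonds broken (reactants):
  S=O: 16 × 535 = 8560
  Σ(broken) = 8560 kJ
Bonds formed (products):
  O=O: 8 × 506 = 4048
  S-S: 8 × 275 = 2200
  Σ(formed) = 6248 kJ
ΔH = Σ(broken) − Σ(formed) = 8560 − 6248 = +2312 kJ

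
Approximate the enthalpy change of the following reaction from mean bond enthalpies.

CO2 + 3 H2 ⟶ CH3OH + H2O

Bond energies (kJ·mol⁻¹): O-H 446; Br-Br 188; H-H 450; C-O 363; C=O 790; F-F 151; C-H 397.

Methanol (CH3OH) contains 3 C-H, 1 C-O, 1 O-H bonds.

ΔH ≈ +38 kJ

Bonds broken (reactants):
  C=O: 2 × 790 = 1580
  H-H: 3 × 450 = 1350
  Σ(broken) = 2930 kJ
Bonds formed (products):
  C-H: 3 × 397 = 1191
  C-O: 1 × 363 = 363
  O-H: 3 × 446 = 1338
  Σ(formed) = 2892 kJ
ΔH = Σ(broken) − Σ(formed) = 2930 − 2892 = +38 kJ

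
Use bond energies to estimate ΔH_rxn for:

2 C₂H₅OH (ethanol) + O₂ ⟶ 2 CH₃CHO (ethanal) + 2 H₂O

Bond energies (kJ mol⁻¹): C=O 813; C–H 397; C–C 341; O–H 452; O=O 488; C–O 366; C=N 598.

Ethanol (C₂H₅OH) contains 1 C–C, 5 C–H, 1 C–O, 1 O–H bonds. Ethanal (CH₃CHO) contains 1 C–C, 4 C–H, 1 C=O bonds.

ΔH ≈ −516 kJ

Bonds broken (reactants):
  C–C: 2 × 341 = 682
  C–H: 10 × 397 = 3970
  C–O: 2 × 366 = 732
  O–H: 2 × 452 = 904
  O=O: 1 × 488 = 488
  Σ(broken) = 6776 kJ
Bonds formed (products):
  C–C: 2 × 341 = 682
  C–H: 8 × 397 = 3176
  C=O: 2 × 813 = 1626
  O–H: 4 × 452 = 1808
  Σ(formed) = 7292 kJ
ΔH = Σ(broken) − Σ(formed) = 6776 − 7292 = −516 kJ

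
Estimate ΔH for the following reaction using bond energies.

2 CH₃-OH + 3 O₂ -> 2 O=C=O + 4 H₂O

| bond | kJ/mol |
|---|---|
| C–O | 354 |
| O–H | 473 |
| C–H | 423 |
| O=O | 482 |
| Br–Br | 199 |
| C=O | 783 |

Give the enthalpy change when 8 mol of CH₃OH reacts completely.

Bonds broken (reactants):
  C–H: 6 × 423 = 2538
  C–O: 2 × 354 = 708
  O–H: 2 × 473 = 946
  O=O: 3 × 482 = 1446
  Σ(broken) = 5638 kJ
Bonds formed (products):
  C=O: 4 × 783 = 3132
  O–H: 8 × 473 = 3784
  Σ(formed) = 6916 kJ
ΔH = Σ(broken) − Σ(formed) = 5638 − 6916 = −1278 kJ
For 4× the reaction as written: 4 × (−1278) = −5112 kJ

ΔH = −5112 kJ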